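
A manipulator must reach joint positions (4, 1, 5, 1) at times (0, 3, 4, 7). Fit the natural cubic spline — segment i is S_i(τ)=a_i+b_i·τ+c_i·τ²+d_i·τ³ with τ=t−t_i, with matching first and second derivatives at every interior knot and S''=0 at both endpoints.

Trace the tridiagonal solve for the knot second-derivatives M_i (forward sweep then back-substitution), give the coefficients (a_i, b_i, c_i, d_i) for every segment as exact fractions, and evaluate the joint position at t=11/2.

Δ: Δ0=-1, Δ1=4, Δ2=-4/3
row 1: diag=8, rhs=30; c'=1/8, d'=15/4
row 2: denom=8−1·1/8=63/8; d'=(-32−1·15/4)/(63/8)=-286/63
back: M2=-286/63
back: M1=15/4−1/8·-286/63=272/63
M: M0=0, M1=272/63, M2=-286/63, M3=0
seg 0: a=4, c=M0/2=0, d=(M1−M0)/(6·3)=136/567, b=Δ0−h0·(2M0+M1)/6=-199/63
seg 1: a=1, c=M1/2=136/63, d=(M2−M1)/(6·1)=-31/21, b=Δ1−h1·(2M1+M2)/6=209/63
seg 2: a=5, c=M2/2=-143/63, d=(M3−M2)/(6·3)=143/567, b=Δ2−h2·(2M2+M3)/6=202/63
t_q=11/2 → seg 2, τ=3/2; S=5+202/63·τ+-143/63·τ²+143/567·τ³=311/56

  seg 0: a=4 b=-199/63 c=0 d=136/567
  seg 1: a=1 b=209/63 c=136/63 d=-31/21
  seg 2: a=5 b=202/63 c=-143/63 d=143/567
S(11/2) = 311/56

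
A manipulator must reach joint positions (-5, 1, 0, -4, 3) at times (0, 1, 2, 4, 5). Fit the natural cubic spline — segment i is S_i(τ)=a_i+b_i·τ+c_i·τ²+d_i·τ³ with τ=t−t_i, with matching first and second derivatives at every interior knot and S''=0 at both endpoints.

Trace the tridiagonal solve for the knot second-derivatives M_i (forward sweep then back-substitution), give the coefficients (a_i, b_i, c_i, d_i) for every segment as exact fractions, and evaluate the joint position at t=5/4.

  seg 0: a=-5 b=466/61 c=0 d=-100/61
  seg 1: a=1 b=166/61 c=-300/61 d=73/61
  seg 2: a=0 b=-215/61 c=-81/61 d=255/244
  seg 3: a=-4 b=226/61 c=603/122 d=-201/122
S(5/4) = 5433/3904

Δ: Δ0=6, Δ1=-1, Δ2=-2, Δ3=7
row 1: diag=4, rhs=-42; c'=1/4, d'=-21/2
row 2: denom=6−1·1/4=23/4; d'=(-6−1·-21/2)/(23/4)=18/23
row 3: denom=6−2·8/23=122/23; d'=(54−2·18/23)/(122/23)=603/61
back: M3=603/61
back: M2=18/23−8/23·603/61=-162/61
back: M1=-21/2−1/4·-162/61=-600/61
M: M0=0, M1=-600/61, M2=-162/61, M3=603/61, M4=0
seg 0: a=-5, c=M0/2=0, d=(M1−M0)/(6·1)=-100/61, b=Δ0−h0·(2M0+M1)/6=466/61
seg 1: a=1, c=M1/2=-300/61, d=(M2−M1)/(6·1)=73/61, b=Δ1−h1·(2M1+M2)/6=166/61
seg 2: a=0, c=M2/2=-81/61, d=(M3−M2)/(6·2)=255/244, b=Δ2−h2·(2M2+M3)/6=-215/61
seg 3: a=-4, c=M3/2=603/122, d=(M4−M3)/(6·1)=-201/122, b=Δ3−h3·(2M3+M4)/6=226/61
t_q=5/4 → seg 1, τ=1/4; S=1+166/61·τ+-300/61·τ²+73/61·τ³=5433/3904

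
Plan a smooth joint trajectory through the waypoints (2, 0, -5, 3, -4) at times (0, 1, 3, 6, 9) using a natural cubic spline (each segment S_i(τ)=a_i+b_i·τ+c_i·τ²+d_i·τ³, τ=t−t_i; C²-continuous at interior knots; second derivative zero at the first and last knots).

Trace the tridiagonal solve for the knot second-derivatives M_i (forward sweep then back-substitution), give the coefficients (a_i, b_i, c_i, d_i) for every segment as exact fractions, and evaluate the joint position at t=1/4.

Δ: Δ0=-2, Δ1=-5/2, Δ2=8/3, Δ3=-7/3
row 1: diag=6, rhs=-3; c'=1/3, d'=-1/2
row 2: denom=10−2·1/3=28/3; d'=(31−2·-1/2)/(28/3)=24/7
row 3: denom=12−3·9/28=309/28; d'=(-30−3·24/7)/(309/28)=-376/103
back: M3=-376/103
back: M2=24/7−9/28·-376/103=474/103
back: M1=-1/2−1/3·474/103=-419/206
M: M0=0, M1=-419/206, M2=474/103, M3=-376/103, M4=0
seg 0: a=2, c=M0/2=0, d=(M1−M0)/(6·1)=-419/1236, b=Δ0−h0·(2M0+M1)/6=-2053/1236
seg 1: a=0, c=M1/2=-419/412, d=(M2−M1)/(6·2)=1367/2472, b=Δ1−h1·(2M1+M2)/6=-1655/618
seg 2: a=-5, c=M2/2=237/103, d=(M3−M2)/(6·3)=-425/927, b=Δ2−h2·(2M2+M3)/6=-34/309
seg 3: a=3, c=M3/2=-188/103, d=(M4−M3)/(6·3)=188/927, b=Δ3−h3·(2M3+M4)/6=407/309
t_q=1/4 → seg 0, τ=1/4; S=2+-2053/1236·τ+0·τ²+-419/1236·τ³=41647/26368

  seg 0: a=2 b=-2053/1236 c=0 d=-419/1236
  seg 1: a=0 b=-1655/618 c=-419/412 d=1367/2472
  seg 2: a=-5 b=-34/309 c=237/103 d=-425/927
  seg 3: a=3 b=407/309 c=-188/103 d=188/927
S(1/4) = 41647/26368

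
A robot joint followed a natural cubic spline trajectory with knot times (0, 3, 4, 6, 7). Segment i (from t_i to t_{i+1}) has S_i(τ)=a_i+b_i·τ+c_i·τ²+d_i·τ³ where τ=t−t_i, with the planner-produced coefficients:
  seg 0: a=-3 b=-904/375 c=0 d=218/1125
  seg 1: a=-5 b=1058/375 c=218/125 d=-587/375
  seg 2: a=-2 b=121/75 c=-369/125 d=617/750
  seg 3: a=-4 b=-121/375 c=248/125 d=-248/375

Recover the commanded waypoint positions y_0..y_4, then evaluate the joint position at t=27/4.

y_0=-3 y_1=-5 y_2=-2 y_3=-4 y_4=-3
S(27/4) = -681/200

y_0 = S_0(0) = a_0 = -3
y_1 = S_1(0) = a_1 = -5
y_2 = S_2(0) = a_2 = -2
y_3 = S_3(0) = a_3 = -4
y_4 = S_3(1) = -3
t_q=27/4 is in segment 3 (τ=3/4); S_3(τ)=-681/200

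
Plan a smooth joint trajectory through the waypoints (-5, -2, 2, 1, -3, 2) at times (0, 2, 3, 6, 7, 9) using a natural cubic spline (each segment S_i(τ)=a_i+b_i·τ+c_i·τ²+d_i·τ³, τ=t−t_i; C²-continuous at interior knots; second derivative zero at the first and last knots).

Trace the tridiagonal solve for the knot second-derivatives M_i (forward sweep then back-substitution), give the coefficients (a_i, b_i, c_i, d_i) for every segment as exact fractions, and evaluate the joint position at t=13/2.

Δ: Δ0=3/2, Δ1=4, Δ2=-1/3, Δ3=-4, Δ4=5/2
row 1: diag=6, rhs=15; c'=1/6, d'=5/2
row 2: denom=8−1·1/6=47/6; d'=(-26−1·5/2)/(47/6)=-171/47
row 3: denom=8−3·18/47=322/47; d'=(-22−3·-171/47)/(322/47)=-521/322
row 4: denom=6−1·47/322=1885/322; d'=(39−1·-521/322)/(1885/322)=451/65
back: M4=451/65
back: M3=-521/322−47/322·451/65=-171/65
back: M2=-171/47−18/47·-171/65=-171/65
back: M1=5/2−1/6·-171/65=191/65
M: M0=0, M1=191/65, M2=-171/65, M3=-171/65, M4=451/65, M5=0
seg 0: a=-5, c=M0/2=0, d=(M1−M0)/(6·2)=191/780, b=Δ0−h0·(2M0+M1)/6=203/390
seg 1: a=-2, c=M1/2=191/130, d=(M2−M1)/(6·1)=-181/195, b=Δ1−h1·(2M1+M2)/6=1349/390
seg 2: a=2, c=M2/2=-171/130, d=(M3−M2)/(6·3)=0, b=Δ2−h2·(2M2+M3)/6=1409/390
seg 3: a=1, c=M3/2=-171/130, d=(M4−M3)/(6·1)=311/195, b=Δ3−h3·(2M3+M4)/6=-1669/390
seg 4: a=-3, c=M4/2=451/130, d=(M5−M4)/(6·2)=-451/780, b=Δ4−h4·(2M4+M5)/6=-829/390
t_q=13/2 → seg 3, τ=1/2; S=1+-1669/390·τ+-171/130·τ²+311/195·τ³=-33/26

  seg 0: a=-5 b=203/390 c=0 d=191/780
  seg 1: a=-2 b=1349/390 c=191/130 d=-181/195
  seg 2: a=2 b=1409/390 c=-171/130 d=0
  seg 3: a=1 b=-1669/390 c=-171/130 d=311/195
  seg 4: a=-3 b=-829/390 c=451/130 d=-451/780
S(13/2) = -33/26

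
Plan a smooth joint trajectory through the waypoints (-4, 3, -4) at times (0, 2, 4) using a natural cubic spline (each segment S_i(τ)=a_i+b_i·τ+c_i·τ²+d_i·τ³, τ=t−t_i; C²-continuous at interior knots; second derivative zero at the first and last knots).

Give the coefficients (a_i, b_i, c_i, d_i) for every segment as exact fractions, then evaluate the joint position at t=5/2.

  seg 0: a=-4 b=21/4 c=0 d=-7/16
  seg 1: a=3 b=0 c=-21/8 d=7/16
S(5/2) = 307/128

Δ: Δ0=7/2, Δ1=-7/2
row 1: diag=8, rhs=-42; c'=1/4, d'=-21/4
back: M1=-21/4
M: M0=0, M1=-21/4, M2=0
seg 0: a=-4, c=M0/2=0, d=(M1−M0)/(6·2)=-7/16, b=Δ0−h0·(2M0+M1)/6=21/4
seg 1: a=3, c=M1/2=-21/8, d=(M2−M1)/(6·2)=7/16, b=Δ1−h1·(2M1+M2)/6=0
t_q=5/2 → seg 1, τ=1/2; S=3+0·τ+-21/8·τ²+7/16·τ³=307/128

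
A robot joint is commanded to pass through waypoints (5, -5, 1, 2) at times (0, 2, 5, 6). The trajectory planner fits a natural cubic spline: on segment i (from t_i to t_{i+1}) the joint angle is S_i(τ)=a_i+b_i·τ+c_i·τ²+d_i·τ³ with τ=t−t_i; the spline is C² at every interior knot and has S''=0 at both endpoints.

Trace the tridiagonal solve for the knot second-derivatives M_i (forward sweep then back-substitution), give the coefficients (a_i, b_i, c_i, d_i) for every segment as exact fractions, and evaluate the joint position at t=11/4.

Δ: Δ0=-5, Δ1=2, Δ2=1
row 1: diag=10, rhs=42; c'=3/10, d'=21/5
row 2: denom=8−3·3/10=71/10; d'=(-6−3·21/5)/(71/10)=-186/71
back: M2=-186/71
back: M1=21/5−3/10·-186/71=354/71
M: M0=0, M1=354/71, M2=-186/71, M3=0
seg 0: a=5, c=M0/2=0, d=(M1−M0)/(6·2)=59/142, b=Δ0−h0·(2M0+M1)/6=-473/71
seg 1: a=-5, c=M1/2=177/71, d=(M2−M1)/(6·3)=-30/71, b=Δ1−h1·(2M1+M2)/6=-119/71
seg 2: a=1, c=M2/2=-93/71, d=(M3−M2)/(6·1)=31/71, b=Δ2−h2·(2M2+M3)/6=133/71
t_q=11/4 → seg 1, τ=3/4; S=-5+-119/71·τ+177/71·τ²+-30/71·τ³=-11435/2272

  seg 0: a=5 b=-473/71 c=0 d=59/142
  seg 1: a=-5 b=-119/71 c=177/71 d=-30/71
  seg 2: a=1 b=133/71 c=-93/71 d=31/71
S(11/4) = -11435/2272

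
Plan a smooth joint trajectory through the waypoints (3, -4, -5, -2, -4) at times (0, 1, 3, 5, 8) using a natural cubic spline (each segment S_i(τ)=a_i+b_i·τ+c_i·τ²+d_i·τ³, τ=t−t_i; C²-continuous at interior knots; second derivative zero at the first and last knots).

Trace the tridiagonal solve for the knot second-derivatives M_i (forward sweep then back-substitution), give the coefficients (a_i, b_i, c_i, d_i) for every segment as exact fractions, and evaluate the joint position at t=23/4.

  seg 0: a=3 b=-1259/156 c=0 d=167/156
  seg 1: a=-4 b=-379/78 c=167/52 d=-161/312
  seg 2: a=-5 b=70/39 c=3/26 d=-41/312
  seg 3: a=-2 b=53/78 c=-35/52 d=35/468
S(23/4) = -6115/3328

Δ: Δ0=-7, Δ1=-1/2, Δ2=3/2, Δ3=-2/3
row 1: diag=6, rhs=39; c'=1/3, d'=13/2
row 2: denom=8−2·1/3=22/3; d'=(12−2·13/2)/(22/3)=-3/22
row 3: denom=10−2·3/11=104/11; d'=(-13−2·-3/22)/(104/11)=-35/26
back: M3=-35/26
back: M2=-3/22−3/11·-35/26=3/13
back: M1=13/2−1/3·3/13=167/26
M: M0=0, M1=167/26, M2=3/13, M3=-35/26, M4=0
seg 0: a=3, c=M0/2=0, d=(M1−M0)/(6·1)=167/156, b=Δ0−h0·(2M0+M1)/6=-1259/156
seg 1: a=-4, c=M1/2=167/52, d=(M2−M1)/(6·2)=-161/312, b=Δ1−h1·(2M1+M2)/6=-379/78
seg 2: a=-5, c=M2/2=3/26, d=(M3−M2)/(6·2)=-41/312, b=Δ2−h2·(2M2+M3)/6=70/39
seg 3: a=-2, c=M3/2=-35/52, d=(M4−M3)/(6·3)=35/468, b=Δ3−h3·(2M3+M4)/6=53/78
t_q=23/4 → seg 3, τ=3/4; S=-2+53/78·τ+-35/52·τ²+35/468·τ³=-6115/3328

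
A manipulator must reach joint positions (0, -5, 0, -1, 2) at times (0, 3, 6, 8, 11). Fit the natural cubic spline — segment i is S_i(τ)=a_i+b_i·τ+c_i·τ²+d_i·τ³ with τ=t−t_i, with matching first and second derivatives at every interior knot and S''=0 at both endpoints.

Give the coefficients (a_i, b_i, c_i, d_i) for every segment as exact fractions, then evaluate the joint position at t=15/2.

  seg 0: a=0 b=-164/59 c=0 d=197/1593
  seg 1: a=-5 b=33/59 c=197/177 d=-395/1593
  seg 2: a=0 b=32/59 c=-66/59 d=141/472
  seg 3: a=-1 b=-41/118 c=159/236 d=-53/708
S(15/2) = -2625/3776

Δ: Δ0=-5/3, Δ1=5/3, Δ2=-1/2, Δ3=1
row 1: diag=12, rhs=20; c'=1/4, d'=5/3
row 2: denom=10−3·1/4=37/4; d'=(-13−3·5/3)/(37/4)=-72/37
row 3: denom=10−2·8/37=354/37; d'=(9−2·-72/37)/(354/37)=159/118
back: M3=159/118
back: M2=-72/37−8/37·159/118=-132/59
back: M1=5/3−1/4·-132/59=394/177
M: M0=0, M1=394/177, M2=-132/59, M3=159/118, M4=0
seg 0: a=0, c=M0/2=0, d=(M1−M0)/(6·3)=197/1593, b=Δ0−h0·(2M0+M1)/6=-164/59
seg 1: a=-5, c=M1/2=197/177, d=(M2−M1)/(6·3)=-395/1593, b=Δ1−h1·(2M1+M2)/6=33/59
seg 2: a=0, c=M2/2=-66/59, d=(M3−M2)/(6·2)=141/472, b=Δ2−h2·(2M2+M3)/6=32/59
seg 3: a=-1, c=M3/2=159/236, d=(M4−M3)/(6·3)=-53/708, b=Δ3−h3·(2M3+M4)/6=-41/118
t_q=15/2 → seg 2, τ=3/2; S=0+32/59·τ+-66/59·τ²+141/472·τ³=-2625/3776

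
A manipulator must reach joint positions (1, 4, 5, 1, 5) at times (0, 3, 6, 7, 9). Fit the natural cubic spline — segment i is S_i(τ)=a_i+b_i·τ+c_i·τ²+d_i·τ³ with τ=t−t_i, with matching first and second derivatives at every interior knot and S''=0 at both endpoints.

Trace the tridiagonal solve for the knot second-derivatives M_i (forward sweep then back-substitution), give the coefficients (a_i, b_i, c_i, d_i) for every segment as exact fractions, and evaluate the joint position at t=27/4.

  seg 0: a=1 b=158/255 c=0 d=97/2295
  seg 1: a=4 b=449/255 c=97/255 d=-131/459
  seg 2: a=5 b=-934/255 c=-186/85 d=472/255
  seg 3: a=1 b=-634/255 c=286/85 d=-143/255
S(27/4) = 613/340

Δ: Δ0=1, Δ1=1/3, Δ2=-4, Δ3=2
row 1: diag=12, rhs=-4; c'=1/4, d'=-1/3
row 2: denom=8−3·1/4=29/4; d'=(-26−3·-1/3)/(29/4)=-100/29
row 3: denom=6−1·4/29=170/29; d'=(36−1·-100/29)/(170/29)=572/85
back: M3=572/85
back: M2=-100/29−4/29·572/85=-372/85
back: M1=-1/3−1/4·-372/85=194/255
M: M0=0, M1=194/255, M2=-372/85, M3=572/85, M4=0
seg 0: a=1, c=M0/2=0, d=(M1−M0)/(6·3)=97/2295, b=Δ0−h0·(2M0+M1)/6=158/255
seg 1: a=4, c=M1/2=97/255, d=(M2−M1)/(6·3)=-131/459, b=Δ1−h1·(2M1+M2)/6=449/255
seg 2: a=5, c=M2/2=-186/85, d=(M3−M2)/(6·1)=472/255, b=Δ2−h2·(2M2+M3)/6=-934/255
seg 3: a=1, c=M3/2=286/85, d=(M4−M3)/(6·2)=-143/255, b=Δ3−h3·(2M3+M4)/6=-634/255
t_q=27/4 → seg 2, τ=3/4; S=5+-934/255·τ+-186/85·τ²+472/255·τ³=613/340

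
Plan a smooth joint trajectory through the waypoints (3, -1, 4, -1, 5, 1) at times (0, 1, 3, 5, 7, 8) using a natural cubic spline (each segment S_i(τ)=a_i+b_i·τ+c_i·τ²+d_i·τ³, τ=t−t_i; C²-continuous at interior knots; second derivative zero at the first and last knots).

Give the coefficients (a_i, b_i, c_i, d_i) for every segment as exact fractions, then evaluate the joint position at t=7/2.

  seg 0: a=3 b=-1241/224 c=0 d=345/224
  seg 1: a=-1 b=-103/112 c=1035/224 d=-163/112
  seg 2: a=4 b=11/112 c=-921/224 d=45/32
  seg 3: a=-1 b=59/112 c=969/224 d=-173/112
  seg 4: a=5 b=-79/112 c=-1107/224 d=369/224
S(7/2) = 5729/1792

Δ: Δ0=-4, Δ1=5/2, Δ2=-5/2, Δ3=3, Δ4=-4
row 1: diag=6, rhs=39; c'=1/3, d'=13/2
row 2: denom=8−2·1/3=22/3; d'=(-30−2·13/2)/(22/3)=-129/22
row 3: denom=8−2·3/11=82/11; d'=(33−2·-129/22)/(82/11)=6
row 4: denom=6−2·11/41=224/41; d'=(-42−2·6)/(224/41)=-1107/112
back: M4=-1107/112
back: M3=6−11/41·-1107/112=969/112
back: M2=-129/22−3/11·969/112=-921/112
back: M1=13/2−1/3·-921/112=1035/112
M: M0=0, M1=1035/112, M2=-921/112, M3=969/112, M4=-1107/112, M5=0
seg 0: a=3, c=M0/2=0, d=(M1−M0)/(6·1)=345/224, b=Δ0−h0·(2M0+M1)/6=-1241/224
seg 1: a=-1, c=M1/2=1035/224, d=(M2−M1)/(6·2)=-163/112, b=Δ1−h1·(2M1+M2)/6=-103/112
seg 2: a=4, c=M2/2=-921/224, d=(M3−M2)/(6·2)=45/32, b=Δ2−h2·(2M2+M3)/6=11/112
seg 3: a=-1, c=M3/2=969/224, d=(M4−M3)/(6·2)=-173/112, b=Δ3−h3·(2M3+M4)/6=59/112
seg 4: a=5, c=M4/2=-1107/224, d=(M5−M4)/(6·1)=369/224, b=Δ4−h4·(2M4+M5)/6=-79/112
t_q=7/2 → seg 2, τ=1/2; S=4+11/112·τ+-921/224·τ²+45/32·τ³=5729/1792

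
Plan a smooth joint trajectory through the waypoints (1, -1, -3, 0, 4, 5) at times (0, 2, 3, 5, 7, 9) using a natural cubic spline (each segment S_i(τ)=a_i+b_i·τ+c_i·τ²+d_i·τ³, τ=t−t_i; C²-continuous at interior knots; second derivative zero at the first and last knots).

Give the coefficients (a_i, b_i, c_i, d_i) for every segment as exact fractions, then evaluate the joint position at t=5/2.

  seg 0: a=1 b=-215/477 c=0 d=-131/954
  seg 1: a=-1 b=-1001/477 c=-131/159 d=440/477
  seg 2: a=-3 b=-467/477 c=103/53 d=-1343/3816
  seg 3: a=0 b=2453/954 c=-107/636 d=-28/477
  seg 4: a=4 b=1139/954 c=-331/636 d=331/3816
S(5/2) = -1361/636

Δ: Δ0=-1, Δ1=-2, Δ2=3/2, Δ3=2, Δ4=1/2
row 1: diag=6, rhs=-6; c'=1/6, d'=-1
row 2: denom=6−1·1/6=35/6; d'=(21−1·-1)/(35/6)=132/35
row 3: denom=8−2·12/35=256/35; d'=(3−2·132/35)/(256/35)=-159/256
row 4: denom=8−2·35/128=477/64; d'=(-9−2·-159/256)/(477/64)=-331/318
back: M4=-331/318
back: M3=-159/256−35/128·-331/318=-107/318
back: M2=132/35−12/35·-107/318=206/53
back: M1=-1−1/6·206/53=-262/159
M: M0=0, M1=-262/159, M2=206/53, M3=-107/318, M4=-331/318, M5=0
seg 0: a=1, c=M0/2=0, d=(M1−M0)/(6·2)=-131/954, b=Δ0−h0·(2M0+M1)/6=-215/477
seg 1: a=-1, c=M1/2=-131/159, d=(M2−M1)/(6·1)=440/477, b=Δ1−h1·(2M1+M2)/6=-1001/477
seg 2: a=-3, c=M2/2=103/53, d=(M3−M2)/(6·2)=-1343/3816, b=Δ2−h2·(2M2+M3)/6=-467/477
seg 3: a=0, c=M3/2=-107/636, d=(M4−M3)/(6·2)=-28/477, b=Δ3−h3·(2M3+M4)/6=2453/954
seg 4: a=4, c=M4/2=-331/636, d=(M5−M4)/(6·2)=331/3816, b=Δ4−h4·(2M4+M5)/6=1139/954
t_q=5/2 → seg 1, τ=1/2; S=-1+-1001/477·τ+-131/159·τ²+440/477·τ³=-1361/636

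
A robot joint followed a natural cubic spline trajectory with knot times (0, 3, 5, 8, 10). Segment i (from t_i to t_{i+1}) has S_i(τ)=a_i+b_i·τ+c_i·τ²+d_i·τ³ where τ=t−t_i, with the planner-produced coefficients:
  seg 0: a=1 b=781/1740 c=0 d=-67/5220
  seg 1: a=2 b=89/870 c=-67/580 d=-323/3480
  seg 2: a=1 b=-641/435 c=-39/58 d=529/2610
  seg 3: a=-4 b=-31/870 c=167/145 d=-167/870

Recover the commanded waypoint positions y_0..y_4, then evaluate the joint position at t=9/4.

y_0=1 y_1=2 y_2=1 y_3=-4 y_4=-1
S(9/4) = 69181/37120

y_0 = S_0(0) = a_0 = 1
y_1 = S_1(0) = a_1 = 2
y_2 = S_2(0) = a_2 = 1
y_3 = S_3(0) = a_3 = -4
y_4 = S_3(2) = -1
t_q=9/4 is in segment 0 (τ=9/4); S_0(τ)=69181/37120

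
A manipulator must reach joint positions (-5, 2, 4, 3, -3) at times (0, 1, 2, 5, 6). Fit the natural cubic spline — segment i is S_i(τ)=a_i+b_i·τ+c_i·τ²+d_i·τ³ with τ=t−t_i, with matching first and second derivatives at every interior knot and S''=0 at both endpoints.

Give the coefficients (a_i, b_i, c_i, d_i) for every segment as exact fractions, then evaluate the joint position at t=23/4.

  seg 0: a=-5 b=1318/159 c=0 d=-205/159
  seg 1: a=2 b=703/159 c=-205/53 d=230/159
  seg 2: a=4 b=163/159 c=25/53 d=-49/159
  seg 3: a=3 b=-710/159 c=-122/53 d=122/159
S(23/4) = -2239/1696

Δ: Δ0=7, Δ1=2, Δ2=-1/3, Δ3=-6
row 1: diag=4, rhs=-30; c'=1/4, d'=-15/2
row 2: denom=8−1·1/4=31/4; d'=(-14−1·-15/2)/(31/4)=-26/31
row 3: denom=8−3·12/31=212/31; d'=(-34−3·-26/31)/(212/31)=-244/53
back: M3=-244/53
back: M2=-26/31−12/31·-244/53=50/53
back: M1=-15/2−1/4·50/53=-410/53
M: M0=0, M1=-410/53, M2=50/53, M3=-244/53, M4=0
seg 0: a=-5, c=M0/2=0, d=(M1−M0)/(6·1)=-205/159, b=Δ0−h0·(2M0+M1)/6=1318/159
seg 1: a=2, c=M1/2=-205/53, d=(M2−M1)/(6·1)=230/159, b=Δ1−h1·(2M1+M2)/6=703/159
seg 2: a=4, c=M2/2=25/53, d=(M3−M2)/(6·3)=-49/159, b=Δ2−h2·(2M2+M3)/6=163/159
seg 3: a=3, c=M3/2=-122/53, d=(M4−M3)/(6·1)=122/159, b=Δ3−h3·(2M3+M4)/6=-710/159
t_q=23/4 → seg 3, τ=3/4; S=3+-710/159·τ+-122/53·τ²+122/159·τ³=-2239/1696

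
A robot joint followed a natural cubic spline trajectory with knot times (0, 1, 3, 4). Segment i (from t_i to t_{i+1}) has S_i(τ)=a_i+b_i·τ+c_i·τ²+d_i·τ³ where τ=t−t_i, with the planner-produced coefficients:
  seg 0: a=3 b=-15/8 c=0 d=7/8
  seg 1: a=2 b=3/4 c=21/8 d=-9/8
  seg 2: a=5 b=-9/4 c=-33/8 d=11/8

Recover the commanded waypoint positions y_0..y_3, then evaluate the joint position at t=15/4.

y_0=3 y_1=2 y_2=5 y_3=0
S(15/4) = 805/512

y_0 = S_0(0) = a_0 = 3
y_1 = S_1(0) = a_1 = 2
y_2 = S_2(0) = a_2 = 5
y_3 = S_2(1) = 0
t_q=15/4 is in segment 2 (τ=3/4); S_2(τ)=805/512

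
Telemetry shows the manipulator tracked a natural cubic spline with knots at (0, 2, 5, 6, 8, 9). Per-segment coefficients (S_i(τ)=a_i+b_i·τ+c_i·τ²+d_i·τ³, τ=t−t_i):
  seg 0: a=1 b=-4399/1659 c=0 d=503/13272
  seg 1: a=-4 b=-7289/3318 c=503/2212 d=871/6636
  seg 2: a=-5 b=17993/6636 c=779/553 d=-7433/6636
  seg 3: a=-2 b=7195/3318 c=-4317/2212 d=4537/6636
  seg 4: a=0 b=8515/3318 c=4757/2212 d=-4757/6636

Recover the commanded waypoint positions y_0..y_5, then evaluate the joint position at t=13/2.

y_0 = S_0(0) = a_0 = 1
y_1 = S_1(0) = a_1 = -4
y_2 = S_2(0) = a_2 = -5
y_3 = S_3(0) = a_3 = -2
y_4 = S_4(0) = a_4 = 0
y_5 = S_4(1) = 4
t_q=13/2 is in segment 3 (τ=1/2); S_3(τ)=-23327/17696

y_0=1 y_1=-4 y_2=-5 y_3=-2 y_4=0 y_5=4
S(13/2) = -23327/17696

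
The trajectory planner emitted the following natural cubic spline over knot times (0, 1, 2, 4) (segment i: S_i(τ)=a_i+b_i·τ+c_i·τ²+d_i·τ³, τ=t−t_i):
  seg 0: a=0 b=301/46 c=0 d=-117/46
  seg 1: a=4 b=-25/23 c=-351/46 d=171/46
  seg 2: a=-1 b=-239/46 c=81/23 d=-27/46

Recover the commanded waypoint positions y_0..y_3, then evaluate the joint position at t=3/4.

y_0=0 y_1=4 y_2=-1 y_3=-2
S(3/4) = 11289/2944

y_0 = S_0(0) = a_0 = 0
y_1 = S_1(0) = a_1 = 4
y_2 = S_2(0) = a_2 = -1
y_3 = S_2(2) = -2
t_q=3/4 is in segment 0 (τ=3/4); S_0(τ)=11289/2944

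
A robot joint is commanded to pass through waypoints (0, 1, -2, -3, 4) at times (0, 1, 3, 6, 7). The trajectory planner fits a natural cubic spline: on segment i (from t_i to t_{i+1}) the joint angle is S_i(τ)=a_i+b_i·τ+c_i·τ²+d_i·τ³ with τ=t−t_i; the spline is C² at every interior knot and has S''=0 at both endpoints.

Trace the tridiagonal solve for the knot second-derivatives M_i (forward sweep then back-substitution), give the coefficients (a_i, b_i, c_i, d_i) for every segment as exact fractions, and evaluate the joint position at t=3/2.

Δ: Δ0=1, Δ1=-3/2, Δ2=-1/3, Δ3=7
row 1: diag=6, rhs=-15; c'=1/3, d'=-5/2
row 2: denom=10−2·1/3=28/3; d'=(7−2·-5/2)/(28/3)=9/7
row 3: denom=8−3·9/28=197/28; d'=(44−3·9/7)/(197/28)=1124/197
back: M3=1124/197
back: M2=9/7−9/28·1124/197=-108/197
back: M1=-5/2−1/3·-108/197=-913/394
M: M0=0, M1=-913/394, M2=-108/197, M3=1124/197, M4=0
seg 0: a=0, c=M0/2=0, d=(M1−M0)/(6·1)=-913/2364, b=Δ0−h0·(2M0+M1)/6=3277/2364
seg 1: a=1, c=M1/2=-913/788, d=(M2−M1)/(6·2)=697/4728, b=Δ1−h1·(2M1+M2)/6=269/1182
seg 2: a=-2, c=M2/2=-54/197, d=(M3−M2)/(6·3)=616/1773, b=Δ2−h2·(2M2+M3)/6=-1559/591
seg 3: a=-3, c=M3/2=562/197, d=(M4−M3)/(6·1)=-562/591, b=Δ3−h3·(2M3+M4)/6=3013/591
t_q=3/2 → seg 1, τ=1/2; S=1+269/1182·τ+-913/788·τ²+697/4728·τ³=10623/12608

  seg 0: a=0 b=3277/2364 c=0 d=-913/2364
  seg 1: a=1 b=269/1182 c=-913/788 d=697/4728
  seg 2: a=-2 b=-1559/591 c=-54/197 d=616/1773
  seg 3: a=-3 b=3013/591 c=562/197 d=-562/591
S(3/2) = 10623/12608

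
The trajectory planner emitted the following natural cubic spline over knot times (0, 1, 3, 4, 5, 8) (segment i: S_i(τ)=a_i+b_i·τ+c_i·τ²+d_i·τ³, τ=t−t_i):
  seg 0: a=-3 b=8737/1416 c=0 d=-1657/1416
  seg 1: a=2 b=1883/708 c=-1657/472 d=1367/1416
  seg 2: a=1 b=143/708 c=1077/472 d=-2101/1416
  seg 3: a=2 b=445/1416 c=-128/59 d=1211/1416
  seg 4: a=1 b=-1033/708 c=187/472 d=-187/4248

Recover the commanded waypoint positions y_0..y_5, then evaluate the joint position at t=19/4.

y_0 = S_0(0) = a_0 = -3
y_1 = S_1(0) = a_1 = 2
y_2 = S_2(0) = a_2 = 1
y_3 = S_3(0) = a_3 = 2
y_4 = S_4(0) = a_4 = 1
y_5 = S_4(3) = -1
t_q=19/4 is in segment 3 (τ=3/4); S_3(τ)=41571/30208

y_0=-3 y_1=2 y_2=1 y_3=2 y_4=1 y_5=-1
S(19/4) = 41571/30208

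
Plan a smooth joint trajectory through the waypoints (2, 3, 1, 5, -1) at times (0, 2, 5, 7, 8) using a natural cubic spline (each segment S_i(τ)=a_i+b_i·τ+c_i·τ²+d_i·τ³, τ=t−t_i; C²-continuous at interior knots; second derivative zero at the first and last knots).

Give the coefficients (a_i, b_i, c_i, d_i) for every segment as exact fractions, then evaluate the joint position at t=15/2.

  seg 0: a=2 b=157/138 c=0 d=-11/69
  seg 1: a=3 b=-107/138 c=-22/23 d=137/414
  seg 2: a=1 b=167/69 c=93/46 d=-77/69
  seg 3: a=5 b=-199/69 c=-215/46 d=215/138
S(15/2) = 951/368

Δ: Δ0=1/2, Δ1=-2/3, Δ2=2, Δ3=-6
row 1: diag=10, rhs=-7; c'=3/10, d'=-7/10
row 2: denom=10−3·3/10=91/10; d'=(16−3·-7/10)/(91/10)=181/91
row 3: denom=6−2·20/91=506/91; d'=(-48−2·181/91)/(506/91)=-215/23
back: M3=-215/23
back: M2=181/91−20/91·-215/23=93/23
back: M1=-7/10−3/10·93/23=-44/23
M: M0=0, M1=-44/23, M2=93/23, M3=-215/23, M4=0
seg 0: a=2, c=M0/2=0, d=(M1−M0)/(6·2)=-11/69, b=Δ0−h0·(2M0+M1)/6=157/138
seg 1: a=3, c=M1/2=-22/23, d=(M2−M1)/(6·3)=137/414, b=Δ1−h1·(2M1+M2)/6=-107/138
seg 2: a=1, c=M2/2=93/46, d=(M3−M2)/(6·2)=-77/69, b=Δ2−h2·(2M2+M3)/6=167/69
seg 3: a=5, c=M3/2=-215/46, d=(M4−M3)/(6·1)=215/138, b=Δ3−h3·(2M3+M4)/6=-199/69
t_q=15/2 → seg 3, τ=1/2; S=5+-199/69·τ+-215/46·τ²+215/138·τ³=951/368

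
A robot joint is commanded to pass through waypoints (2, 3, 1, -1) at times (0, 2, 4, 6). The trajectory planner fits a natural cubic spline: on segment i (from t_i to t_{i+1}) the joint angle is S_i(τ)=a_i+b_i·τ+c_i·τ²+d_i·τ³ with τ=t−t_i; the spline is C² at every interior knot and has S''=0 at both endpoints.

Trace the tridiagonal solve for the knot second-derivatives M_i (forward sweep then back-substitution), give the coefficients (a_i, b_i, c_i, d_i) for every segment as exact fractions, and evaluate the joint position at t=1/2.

Δ: Δ0=1/2, Δ1=-1, Δ2=-1
row 1: diag=8, rhs=-9; c'=1/4, d'=-9/8
row 2: denom=8−2·1/4=15/2; d'=(0−2·-9/8)/(15/2)=3/10
back: M2=3/10
back: M1=-9/8−1/4·3/10=-6/5
M: M0=0, M1=-6/5, M2=3/10, M3=0
seg 0: a=2, c=M0/2=0, d=(M1−M0)/(6·2)=-1/10, b=Δ0−h0·(2M0+M1)/6=9/10
seg 1: a=3, c=M1/2=-3/5, d=(M2−M1)/(6·2)=1/8, b=Δ1−h1·(2M1+M2)/6=-3/10
seg 2: a=1, c=M2/2=3/20, d=(M3−M2)/(6·2)=-1/40, b=Δ2−h2·(2M2+M3)/6=-6/5
t_q=1/2 → seg 0, τ=1/2; S=2+9/10·τ+0·τ²+-1/10·τ³=39/16

  seg 0: a=2 b=9/10 c=0 d=-1/10
  seg 1: a=3 b=-3/10 c=-3/5 d=1/8
  seg 2: a=1 b=-6/5 c=3/20 d=-1/40
S(1/2) = 39/16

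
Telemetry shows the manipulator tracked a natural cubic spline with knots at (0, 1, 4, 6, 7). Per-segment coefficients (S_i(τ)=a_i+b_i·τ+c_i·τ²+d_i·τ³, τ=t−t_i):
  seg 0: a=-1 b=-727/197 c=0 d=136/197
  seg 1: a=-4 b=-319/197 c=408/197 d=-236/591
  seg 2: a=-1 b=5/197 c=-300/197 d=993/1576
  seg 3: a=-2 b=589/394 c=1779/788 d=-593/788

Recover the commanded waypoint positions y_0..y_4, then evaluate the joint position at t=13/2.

y_0 = S_0(0) = a_0 = -1
y_1 = S_1(0) = a_1 = -4
y_2 = S_2(0) = a_2 = -1
y_3 = S_3(0) = a_3 = -2
y_4 = S_3(1) = 1
t_q=13/2 is in segment 3 (τ=1/2); S_3(τ)=-4931/6304

y_0=-1 y_1=-4 y_2=-1 y_3=-2 y_4=1
S(13/2) = -4931/6304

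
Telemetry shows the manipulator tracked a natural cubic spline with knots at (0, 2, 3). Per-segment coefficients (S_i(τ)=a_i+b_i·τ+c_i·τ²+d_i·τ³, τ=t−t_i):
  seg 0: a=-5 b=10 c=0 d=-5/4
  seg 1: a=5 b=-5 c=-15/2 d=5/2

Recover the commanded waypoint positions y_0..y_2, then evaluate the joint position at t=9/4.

y_0 = S_0(0) = a_0 = -5
y_1 = S_1(0) = a_1 = 5
y_2 = S_1(1) = -5
t_q=9/4 is in segment 1 (τ=1/4); S_1(τ)=425/128

y_0=-5 y_1=5 y_2=-5
S(9/4) = 425/128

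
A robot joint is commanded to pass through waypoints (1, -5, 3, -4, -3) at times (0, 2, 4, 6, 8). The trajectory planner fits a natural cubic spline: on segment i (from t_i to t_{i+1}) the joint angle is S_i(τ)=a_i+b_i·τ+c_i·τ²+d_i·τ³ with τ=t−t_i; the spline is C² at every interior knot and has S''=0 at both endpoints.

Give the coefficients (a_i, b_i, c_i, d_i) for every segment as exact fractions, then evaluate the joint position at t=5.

Δ: Δ0=-3, Δ1=4, Δ2=-7/2, Δ3=1/2
row 1: diag=8, rhs=42; c'=1/4, d'=21/4
row 2: denom=8−2·1/4=15/2; d'=(-45−2·21/4)/(15/2)=-37/5
row 3: denom=8−2·4/15=112/15; d'=(24−2·-37/5)/(112/15)=291/56
back: M3=291/56
back: M2=-37/5−4/15·291/56=-123/14
back: M1=21/4−1/4·-123/14=417/56
M: M0=0, M1=417/56, M2=-123/14, M3=291/56, M4=0
seg 0: a=1, c=M0/2=0, d=(M1−M0)/(6·2)=139/224, b=Δ0−h0·(2M0+M1)/6=-307/56
seg 1: a=-5, c=M1/2=417/112, d=(M2−M1)/(6·2)=-303/224, b=Δ1−h1·(2M1+M2)/6=55/28
seg 2: a=3, c=M2/2=-123/28, d=(M3−M2)/(6·2)=261/224, b=Δ2−h2·(2M2+M3)/6=5/8
seg 3: a=-4, c=M3/2=291/112, d=(M4−M3)/(6·2)=-97/224, b=Δ3−h3·(2M3+M4)/6=-83/28
t_q=5 → seg 2, τ=1; S=3+5/8·τ+-123/28·τ²+261/224·τ³=89/224

  seg 0: a=1 b=-307/56 c=0 d=139/224
  seg 1: a=-5 b=55/28 c=417/112 d=-303/224
  seg 2: a=3 b=5/8 c=-123/28 d=261/224
  seg 3: a=-4 b=-83/28 c=291/112 d=-97/224
S(5) = 89/224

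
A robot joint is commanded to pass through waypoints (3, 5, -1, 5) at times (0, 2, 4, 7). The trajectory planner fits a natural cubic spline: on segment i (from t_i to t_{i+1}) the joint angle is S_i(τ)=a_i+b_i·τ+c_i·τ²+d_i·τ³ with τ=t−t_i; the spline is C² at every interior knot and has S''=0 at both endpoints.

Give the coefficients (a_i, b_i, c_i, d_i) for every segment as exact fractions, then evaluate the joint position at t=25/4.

  seg 0: a=3 b=44/19 c=0 d=-25/76
  seg 1: a=5 b=-31/19 c=-75/38 d=49/76
  seg 2: a=-1 b=-34/19 c=36/19 d=-4/19
S(25/4) = 659/304

Δ: Δ0=1, Δ1=-3, Δ2=2
row 1: diag=8, rhs=-24; c'=1/4, d'=-3
row 2: denom=10−2·1/4=19/2; d'=(30−2·-3)/(19/2)=72/19
back: M2=72/19
back: M1=-3−1/4·72/19=-75/19
M: M0=0, M1=-75/19, M2=72/19, M3=0
seg 0: a=3, c=M0/2=0, d=(M1−M0)/(6·2)=-25/76, b=Δ0−h0·(2M0+M1)/6=44/19
seg 1: a=5, c=M1/2=-75/38, d=(M2−M1)/(6·2)=49/76, b=Δ1−h1·(2M1+M2)/6=-31/19
seg 2: a=-1, c=M2/2=36/19, d=(M3−M2)/(6·3)=-4/19, b=Δ2−h2·(2M2+M3)/6=-34/19
t_q=25/4 → seg 2, τ=9/4; S=-1+-34/19·τ+36/19·τ²+-4/19·τ³=659/304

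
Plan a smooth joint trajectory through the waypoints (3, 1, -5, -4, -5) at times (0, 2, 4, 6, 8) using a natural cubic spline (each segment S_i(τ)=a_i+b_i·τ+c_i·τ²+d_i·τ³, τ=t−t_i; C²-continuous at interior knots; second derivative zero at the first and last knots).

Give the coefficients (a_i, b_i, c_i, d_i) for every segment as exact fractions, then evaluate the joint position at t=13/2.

Δ: Δ0=-1, Δ1=-3, Δ2=1/2, Δ3=-1/2
row 1: diag=8, rhs=-12; c'=1/4, d'=-3/2
row 2: denom=8−2·1/4=15/2; d'=(21−2·-3/2)/(15/2)=16/5
row 3: denom=8−2·4/15=112/15; d'=(-6−2·16/5)/(112/15)=-93/56
back: M3=-93/56
back: M2=16/5−4/15·-93/56=51/14
back: M1=-3/2−1/4·51/14=-135/56
M: M0=0, M1=-135/56, M2=51/14, M3=-93/56, M4=0
seg 0: a=3, c=M0/2=0, d=(M1−M0)/(6·2)=-45/224, b=Δ0−h0·(2M0+M1)/6=-11/56
seg 1: a=1, c=M1/2=-135/112, d=(M2−M1)/(6·2)=113/224, b=Δ1−h1·(2M1+M2)/6=-73/28
seg 2: a=-5, c=M2/2=51/28, d=(M3−M2)/(6·2)=-99/224, b=Δ2−h2·(2M2+M3)/6=-11/8
seg 3: a=-4, c=M3/2=-93/112, d=(M4−M3)/(6·2)=31/224, b=Δ3−h3·(2M3+M4)/6=17/28
t_q=13/2 → seg 3, τ=1/2; S=-4+17/28·τ+-93/112·τ²+31/224·τ³=-995/256

  seg 0: a=3 b=-11/56 c=0 d=-45/224
  seg 1: a=1 b=-73/28 c=-135/112 d=113/224
  seg 2: a=-5 b=-11/8 c=51/28 d=-99/224
  seg 3: a=-4 b=17/28 c=-93/112 d=31/224
S(13/2) = -995/256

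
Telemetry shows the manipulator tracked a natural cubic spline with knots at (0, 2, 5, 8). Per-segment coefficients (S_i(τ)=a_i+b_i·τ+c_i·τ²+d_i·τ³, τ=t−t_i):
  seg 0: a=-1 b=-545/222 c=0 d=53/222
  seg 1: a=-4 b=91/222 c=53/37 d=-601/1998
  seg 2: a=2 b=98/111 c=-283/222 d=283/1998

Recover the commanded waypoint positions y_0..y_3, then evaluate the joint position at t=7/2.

y_0 = S_0(0) = a_0 = -1
y_1 = S_1(0) = a_1 = -4
y_2 = S_2(0) = a_2 = 2
y_3 = S_2(3) = -3
t_q=7/2 is in segment 1 (τ=3/2); S_1(τ)=-697/592

y_0=-1 y_1=-4 y_2=2 y_3=-3
S(7/2) = -697/592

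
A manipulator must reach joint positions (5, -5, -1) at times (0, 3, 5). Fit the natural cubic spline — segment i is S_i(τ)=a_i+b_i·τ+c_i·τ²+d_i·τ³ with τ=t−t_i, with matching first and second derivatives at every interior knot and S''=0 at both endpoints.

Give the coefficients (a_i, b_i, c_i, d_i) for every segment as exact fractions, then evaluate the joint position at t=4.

  seg 0: a=5 b=-74/15 c=0 d=8/45
  seg 1: a=-5 b=-2/15 c=8/5 d=-4/15
S(4) = -19/5

Δ: Δ0=-10/3, Δ1=2
row 1: diag=10, rhs=32; c'=1/5, d'=16/5
back: M1=16/5
M: M0=0, M1=16/5, M2=0
seg 0: a=5, c=M0/2=0, d=(M1−M0)/(6·3)=8/45, b=Δ0−h0·(2M0+M1)/6=-74/15
seg 1: a=-5, c=M1/2=8/5, d=(M2−M1)/(6·2)=-4/15, b=Δ1−h1·(2M1+M2)/6=-2/15
t_q=4 → seg 1, τ=1; S=-5+-2/15·τ+8/5·τ²+-4/15·τ³=-19/5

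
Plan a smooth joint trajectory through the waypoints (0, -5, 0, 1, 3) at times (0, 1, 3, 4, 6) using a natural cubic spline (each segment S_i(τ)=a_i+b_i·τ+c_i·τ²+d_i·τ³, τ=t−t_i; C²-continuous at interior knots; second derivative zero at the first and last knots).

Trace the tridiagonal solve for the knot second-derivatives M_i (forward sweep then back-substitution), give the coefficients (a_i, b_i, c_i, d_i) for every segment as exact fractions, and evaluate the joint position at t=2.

Δ: Δ0=-5, Δ1=5/2, Δ2=1, Δ3=1
row 1: diag=6, rhs=45; c'=1/3, d'=15/2
row 2: denom=6−2·1/3=16/3; d'=(-9−2·15/2)/(16/3)=-9/2
row 3: denom=6−1·3/16=93/16; d'=(0−1·-9/2)/(93/16)=24/31
back: M3=24/31
back: M2=-9/2−3/16·24/31=-144/31
back: M1=15/2−1/3·-144/31=561/62
M: M0=0, M1=561/62, M2=-144/31, M3=24/31, M4=0
seg 0: a=0, c=M0/2=0, d=(M1−M0)/(6·1)=187/124, b=Δ0−h0·(2M0+M1)/6=-807/124
seg 1: a=-5, c=M1/2=561/124, d=(M2−M1)/(6·2)=-283/248, b=Δ1−h1·(2M1+M2)/6=-123/62
seg 2: a=0, c=M2/2=-72/31, d=(M3−M2)/(6·1)=28/31, b=Δ2−h2·(2M2+M3)/6=75/31
seg 3: a=1, c=M3/2=12/31, d=(M4−M3)/(6·2)=-2/31, b=Δ3−h3·(2M3+M4)/6=15/31
t_q=2 → seg 1, τ=1; S=-5+-123/62·τ+561/124·τ²+-283/248·τ³=-893/248

  seg 0: a=0 b=-807/124 c=0 d=187/124
  seg 1: a=-5 b=-123/62 c=561/124 d=-283/248
  seg 2: a=0 b=75/31 c=-72/31 d=28/31
  seg 3: a=1 b=15/31 c=12/31 d=-2/31
S(2) = -893/248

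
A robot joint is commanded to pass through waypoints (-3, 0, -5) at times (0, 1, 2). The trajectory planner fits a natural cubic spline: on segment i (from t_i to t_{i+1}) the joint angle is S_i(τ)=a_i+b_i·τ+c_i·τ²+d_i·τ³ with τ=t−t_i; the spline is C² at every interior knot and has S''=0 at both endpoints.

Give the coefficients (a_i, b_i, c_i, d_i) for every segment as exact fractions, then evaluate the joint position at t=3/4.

Δ: Δ0=3, Δ1=-5
row 1: diag=4, rhs=-48; c'=1/4, d'=-12
back: M1=-12
M: M0=0, M1=-12, M2=0
seg 0: a=-3, c=M0/2=0, d=(M1−M0)/(6·1)=-2, b=Δ0−h0·(2M0+M1)/6=5
seg 1: a=0, c=M1/2=-6, d=(M2−M1)/(6·1)=2, b=Δ1−h1·(2M1+M2)/6=-1
t_q=3/4 → seg 0, τ=3/4; S=-3+5·τ+0·τ²+-2·τ³=-3/32

  seg 0: a=-3 b=5 c=0 d=-2
  seg 1: a=0 b=-1 c=-6 d=2
S(3/4) = -3/32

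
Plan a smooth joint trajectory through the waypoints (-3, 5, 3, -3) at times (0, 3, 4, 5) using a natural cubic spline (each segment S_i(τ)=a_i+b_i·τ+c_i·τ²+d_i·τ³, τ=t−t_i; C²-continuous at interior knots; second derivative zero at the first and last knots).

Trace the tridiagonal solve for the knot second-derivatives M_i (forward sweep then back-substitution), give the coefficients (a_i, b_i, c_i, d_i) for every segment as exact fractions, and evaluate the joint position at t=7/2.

Δ: Δ0=8/3, Δ1=-2, Δ2=-6
row 1: diag=8, rhs=-28; c'=1/8, d'=-7/2
row 2: denom=4−1·1/8=31/8; d'=(-24−1·-7/2)/(31/8)=-164/31
back: M2=-164/31
back: M1=-7/2−1/8·-164/31=-88/31
M: M0=0, M1=-88/31, M2=-164/31, M3=0
seg 0: a=-3, c=M0/2=0, d=(M1−M0)/(6·3)=-44/279, b=Δ0−h0·(2M0+M1)/6=380/93
seg 1: a=5, c=M1/2=-44/31, d=(M2−M1)/(6·1)=-38/93, b=Δ1−h1·(2M1+M2)/6=-16/93
seg 2: a=3, c=M2/2=-82/31, d=(M3−M2)/(6·1)=82/93, b=Δ2−h2·(2M2+M3)/6=-394/93
t_q=7/2 → seg 1, τ=1/2; S=5+-16/93·τ+-44/31·τ²+-38/93·τ³=559/124

  seg 0: a=-3 b=380/93 c=0 d=-44/279
  seg 1: a=5 b=-16/93 c=-44/31 d=-38/93
  seg 2: a=3 b=-394/93 c=-82/31 d=82/93
S(7/2) = 559/124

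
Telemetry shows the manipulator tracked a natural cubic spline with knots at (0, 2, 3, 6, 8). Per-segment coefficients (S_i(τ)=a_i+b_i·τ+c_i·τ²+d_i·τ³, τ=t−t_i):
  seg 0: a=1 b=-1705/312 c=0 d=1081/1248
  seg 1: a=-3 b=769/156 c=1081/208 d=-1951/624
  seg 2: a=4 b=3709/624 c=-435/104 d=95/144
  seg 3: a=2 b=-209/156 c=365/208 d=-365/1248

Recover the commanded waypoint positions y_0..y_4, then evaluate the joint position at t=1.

y_0 = S_0(0) = a_0 = 1
y_1 = S_1(0) = a_1 = -3
y_2 = S_2(0) = a_2 = 4
y_3 = S_3(0) = a_3 = 2
y_4 = S_3(2) = 4
t_q=1 is in segment 0 (τ=1); S_0(τ)=-1497/416

y_0=1 y_1=-3 y_2=4 y_3=2 y_4=4
S(1) = -1497/416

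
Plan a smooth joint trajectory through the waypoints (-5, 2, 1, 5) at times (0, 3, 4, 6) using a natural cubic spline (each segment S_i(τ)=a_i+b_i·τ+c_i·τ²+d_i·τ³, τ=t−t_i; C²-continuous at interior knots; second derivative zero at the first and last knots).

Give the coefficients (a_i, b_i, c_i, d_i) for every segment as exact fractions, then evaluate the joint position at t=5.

  seg 0: a=-5 b=536/141 c=0 d=-23/141
  seg 1: a=2 b=-85/141 c=-69/47 d=151/141
  seg 2: a=1 b=-46/141 c=82/47 d=-41/141
S(5) = 100/47

Δ: Δ0=7/3, Δ1=-1, Δ2=2
row 1: diag=8, rhs=-20; c'=1/8, d'=-5/2
row 2: denom=6−1·1/8=47/8; d'=(18−1·-5/2)/(47/8)=164/47
back: M2=164/47
back: M1=-5/2−1/8·164/47=-138/47
M: M0=0, M1=-138/47, M2=164/47, M3=0
seg 0: a=-5, c=M0/2=0, d=(M1−M0)/(6·3)=-23/141, b=Δ0−h0·(2M0+M1)/6=536/141
seg 1: a=2, c=M1/2=-69/47, d=(M2−M1)/(6·1)=151/141, b=Δ1−h1·(2M1+M2)/6=-85/141
seg 2: a=1, c=M2/2=82/47, d=(M3−M2)/(6·2)=-41/141, b=Δ2−h2·(2M2+M3)/6=-46/141
t_q=5 → seg 2, τ=1; S=1+-46/141·τ+82/47·τ²+-41/141·τ³=100/47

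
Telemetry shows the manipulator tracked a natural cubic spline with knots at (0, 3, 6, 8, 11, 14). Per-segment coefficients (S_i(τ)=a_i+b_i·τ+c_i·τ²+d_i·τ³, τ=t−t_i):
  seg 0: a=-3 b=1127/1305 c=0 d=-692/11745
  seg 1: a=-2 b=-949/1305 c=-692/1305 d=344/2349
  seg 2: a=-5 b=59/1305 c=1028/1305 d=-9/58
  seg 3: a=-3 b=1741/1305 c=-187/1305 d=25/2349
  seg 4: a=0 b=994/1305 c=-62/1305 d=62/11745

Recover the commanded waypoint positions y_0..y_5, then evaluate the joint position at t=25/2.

y_0=-3 y_1=-2 y_2=-5 y_3=-3 y_4=0 y_5=2
S(25/2) = 611/580

y_0 = S_0(0) = a_0 = -3
y_1 = S_1(0) = a_1 = -2
y_2 = S_2(0) = a_2 = -5
y_3 = S_3(0) = a_3 = -3
y_4 = S_4(0) = a_4 = 0
y_5 = S_4(3) = 2
t_q=25/2 is in segment 4 (τ=3/2); S_4(τ)=611/580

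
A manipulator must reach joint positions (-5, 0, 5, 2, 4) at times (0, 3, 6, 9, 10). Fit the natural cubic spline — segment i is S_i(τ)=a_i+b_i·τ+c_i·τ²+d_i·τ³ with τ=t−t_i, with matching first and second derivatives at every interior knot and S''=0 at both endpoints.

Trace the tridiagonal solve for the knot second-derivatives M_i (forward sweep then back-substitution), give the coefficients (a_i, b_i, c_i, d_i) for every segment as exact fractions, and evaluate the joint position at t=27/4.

  seg 0: a=-5 b=449/324 c=0 d=91/2916
  seg 1: a=0 b=361/162 c=91/324 d=-455/2916
  seg 2: a=5 b=-97/324 c=-91/81 d=865/2916
  seg 3: a=2 b=157/162 c=167/108 d=-167/324
S(27/4) = 9835/2304

Δ: Δ0=5/3, Δ1=5/3, Δ2=-1, Δ3=2
row 1: diag=12, rhs=0; c'=1/4, d'=0
row 2: denom=12−3·1/4=45/4; d'=(-16−3·0)/(45/4)=-64/45
row 3: denom=8−3·4/15=36/5; d'=(18−3·-64/45)/(36/5)=167/54
back: M3=167/54
back: M2=-64/45−4/15·167/54=-182/81
back: M1=0−1/4·-182/81=91/162
M: M0=0, M1=91/162, M2=-182/81, M3=167/54, M4=0
seg 0: a=-5, c=M0/2=0, d=(M1−M0)/(6·3)=91/2916, b=Δ0−h0·(2M0+M1)/6=449/324
seg 1: a=0, c=M1/2=91/324, d=(M2−M1)/(6·3)=-455/2916, b=Δ1−h1·(2M1+M2)/6=361/162
seg 2: a=5, c=M2/2=-91/81, d=(M3−M2)/(6·3)=865/2916, b=Δ2−h2·(2M2+M3)/6=-97/324
seg 3: a=2, c=M3/2=167/108, d=(M4−M3)/(6·1)=-167/324, b=Δ3−h3·(2M3+M4)/6=157/162
t_q=27/4 → seg 2, τ=3/4; S=5+-97/324·τ+-91/81·τ²+865/2916·τ³=9835/2304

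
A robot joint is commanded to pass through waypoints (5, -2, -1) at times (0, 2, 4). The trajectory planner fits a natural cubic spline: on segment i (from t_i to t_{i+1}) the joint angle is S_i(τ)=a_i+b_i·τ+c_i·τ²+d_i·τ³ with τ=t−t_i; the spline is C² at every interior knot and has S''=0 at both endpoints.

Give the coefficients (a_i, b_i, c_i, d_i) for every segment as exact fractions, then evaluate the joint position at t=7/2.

  seg 0: a=5 b=-9/2 c=0 d=1/4
  seg 1: a=-2 b=-3/2 c=3/2 d=-1/4
S(7/2) = -55/32

Δ: Δ0=-7/2, Δ1=1/2
row 1: diag=8, rhs=24; c'=1/4, d'=3
back: M1=3
M: M0=0, M1=3, M2=0
seg 0: a=5, c=M0/2=0, d=(M1−M0)/(6·2)=1/4, b=Δ0−h0·(2M0+M1)/6=-9/2
seg 1: a=-2, c=M1/2=3/2, d=(M2−M1)/(6·2)=-1/4, b=Δ1−h1·(2M1+M2)/6=-3/2
t_q=7/2 → seg 1, τ=3/2; S=-2+-3/2·τ+3/2·τ²+-1/4·τ³=-55/32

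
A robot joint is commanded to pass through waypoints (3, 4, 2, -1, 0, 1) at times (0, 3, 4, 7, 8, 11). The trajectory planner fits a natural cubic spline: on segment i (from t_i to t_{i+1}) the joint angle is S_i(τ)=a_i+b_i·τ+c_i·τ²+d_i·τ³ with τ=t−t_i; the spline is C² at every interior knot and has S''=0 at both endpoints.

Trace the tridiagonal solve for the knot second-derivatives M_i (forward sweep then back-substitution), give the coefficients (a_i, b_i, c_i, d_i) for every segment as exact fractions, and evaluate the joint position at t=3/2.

  seg 0: a=3 b=466/377 c=0 d=-1021/10179
  seg 1: a=4 b=-555/377 c=-1021/1131 d=424/1131
  seg 2: a=2 b=-2435/1131 c=251/1131 d=19/351
  seg 3: a=-1 b=724/1131 c=802/1131 d=-395/1131
  seg 4: a=0 b=381/377 c=-383/1131 d=383/10179
S(3/2) = 13619/3016

Δ: Δ0=1/3, Δ1=-2, Δ2=-1, Δ3=1, Δ4=1/3
row 1: diag=8, rhs=-14; c'=1/8, d'=-7/4
row 2: denom=8−1·1/8=63/8; d'=(6−1·-7/4)/(63/8)=62/63
row 3: denom=8−3·8/21=48/7; d'=(12−3·62/63)/(48/7)=95/72
row 4: denom=8−1·7/48=377/48; d'=(-4−1·95/72)/(377/48)=-766/1131
back: M4=-766/1131
back: M3=95/72−7/48·-766/1131=1604/1131
back: M2=62/63−8/21·1604/1131=502/1131
back: M1=-7/4−1/8·502/1131=-2042/1131
M: M0=0, M1=-2042/1131, M2=502/1131, M3=1604/1131, M4=-766/1131, M5=0
seg 0: a=3, c=M0/2=0, d=(M1−M0)/(6·3)=-1021/10179, b=Δ0−h0·(2M0+M1)/6=466/377
seg 1: a=4, c=M1/2=-1021/1131, d=(M2−M1)/(6·1)=424/1131, b=Δ1−h1·(2M1+M2)/6=-555/377
seg 2: a=2, c=M2/2=251/1131, d=(M3−M2)/(6·3)=19/351, b=Δ2−h2·(2M2+M3)/6=-2435/1131
seg 3: a=-1, c=M3/2=802/1131, d=(M4−M3)/(6·1)=-395/1131, b=Δ3−h3·(2M3+M4)/6=724/1131
seg 4: a=0, c=M4/2=-383/1131, d=(M5−M4)/(6·3)=383/10179, b=Δ4−h4·(2M4+M5)/6=381/377
t_q=3/2 → seg 0, τ=3/2; S=3+466/377·τ+0·τ²+-1021/10179·τ³=13619/3016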